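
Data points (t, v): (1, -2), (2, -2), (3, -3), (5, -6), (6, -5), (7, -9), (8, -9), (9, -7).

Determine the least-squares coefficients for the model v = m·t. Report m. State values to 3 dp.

Forming MᵀM = [[269]] and Mᵀv = [-273]ᵀ gives MᵀM·[m]ᵀ = Mᵀv.
Hence m = -273 / 269 ≈ -1.01487.

m = -1.015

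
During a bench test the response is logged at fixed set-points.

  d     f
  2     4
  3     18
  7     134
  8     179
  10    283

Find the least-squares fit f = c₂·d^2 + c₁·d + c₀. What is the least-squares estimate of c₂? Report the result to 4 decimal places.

c₂ = 2.9289

With design matrix X, XᵀX = [[16594, 1890, 226]; [1890, 226, 30]; [226, 30, 5]] and Xᵀf = [46500, 5262, 618]ᵀ.
Row-reducing yields c₂ = 30273/10336, c₁ = -2253/10336, c₀ = -1017/136.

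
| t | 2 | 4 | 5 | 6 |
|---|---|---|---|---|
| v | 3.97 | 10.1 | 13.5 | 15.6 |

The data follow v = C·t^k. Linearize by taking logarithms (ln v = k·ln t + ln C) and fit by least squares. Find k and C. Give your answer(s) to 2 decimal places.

With ln vᵢ as the transformed response and ln tᵢ as the regressor:
Σln t = 5.4806, Σ(ln t)² = 8.2030, Σln v = 9.0413, Σln t·ln v = 13.2729.
Equations: 8.2030·k + 5.4806·ln C = 13.2729;  5.4806·k + 4·ln C = 9.0413.
Δ = 8.2030·4 − (5.4806)² = 2.7744; k = (13.2729·4 − 5.4806·9.0413)/2.7744 = 1.27577, ln C = (8.2030·9.0413 − 5.4806·13.2729)/2.7744 = 0.51230, so C = exp(0.51230) = 1.66913.

k = 1.28, C = 1.67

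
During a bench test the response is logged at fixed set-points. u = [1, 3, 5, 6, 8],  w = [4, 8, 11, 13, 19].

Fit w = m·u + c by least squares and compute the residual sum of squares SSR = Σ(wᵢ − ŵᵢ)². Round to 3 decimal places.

SSR = 2.712

The normal equations are: 135·m + 23·c = 313;  23·m + 5·c = 55.
Determinant 135·5 − 23² = 146.
m = (313·5 − 23·55)/146 = 150/73; c = (135·55 − 23·313)/146 = 113/73.
Residuals: 29/73, 21/73, -60/73, -64/73, 74/73; SSR = 198/73.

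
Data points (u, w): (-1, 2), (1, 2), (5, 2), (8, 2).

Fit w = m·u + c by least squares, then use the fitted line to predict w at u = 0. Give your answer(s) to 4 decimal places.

ŵ = 2.0000

From the data, Σu·u = 91, Σu = 13, Σ1 = 4.
And Σu·w = 26, Σw = 8.
Normal equations: [[91, 13]; [13, 4]]·[m, c]ᵀ = [26, 8]ᵀ.
Determinant 91·4 − 13² = 195.
m = (26·4 − 13·8)/195 = 0; c = (91·8 − 13·26)/195 = 2.
At u = 0: ŵ = (0)·(0) + (2)·(1) = 2.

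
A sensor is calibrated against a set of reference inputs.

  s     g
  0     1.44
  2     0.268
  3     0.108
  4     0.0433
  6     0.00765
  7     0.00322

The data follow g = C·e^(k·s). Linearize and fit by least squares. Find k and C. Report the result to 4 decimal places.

k = -0.8761, C = 1.4784

With ln gᵢ as the transformed response and sᵢ as the regressor:
XᵀX = [[114.0000, 22.0000]; [22.0000, 6]], rhs = [-91.2757, -16.9288]ᵀ  (here Σs = 22.0000, Σ(s)² = 114.0000, Σln g = -16.9288, Σs·ln g = -91.2757).
Slope k = (n·Σs·ln g − Σs·Σln g)/(n·Σ(s)² − (Σs)²) = (6·-91.2757 − 22.0000·-16.9288)/200.0000 = -0.87611; ln C = (Σln g − k·Σs)/n = 0.39093, so C = exp(0.39093) = 1.47835.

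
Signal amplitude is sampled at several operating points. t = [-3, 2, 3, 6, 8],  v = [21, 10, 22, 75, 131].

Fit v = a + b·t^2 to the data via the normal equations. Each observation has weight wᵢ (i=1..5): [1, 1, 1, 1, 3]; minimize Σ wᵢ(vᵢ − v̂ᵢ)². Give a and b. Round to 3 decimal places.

a = 2.963, b = 2.001

Sums needed: Σwᵢ·1 = 7, Σwᵢ·t^2 = 250, Σwᵢ·t^2·t^2 = 13762.
And Σwᵢ·v = 521, Σwᵢ·t^2·v = 28279.
Normal equations: [[7, 250]; [250, 13762]]·[a, b]ᵀ = [521, 28279]ᵀ.
Determinant 7·13762 − 250² = 33834.
a = (521·13762 − 250·28279)/33834 = 50126/16917; b = (7·28279 − 250·521)/33834 = 67703/33834.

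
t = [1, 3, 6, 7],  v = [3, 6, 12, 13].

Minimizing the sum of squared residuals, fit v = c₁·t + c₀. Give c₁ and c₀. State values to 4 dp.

c₁ = 1.7363, c₀ = 1.1209

Forming MᵀM = [[95, 17]; [17, 4]] and Mᵀv = [184, 34]ᵀ gives MᵀM·[c₁, c₀]ᵀ = Mᵀv.
Eliminating c₀: 4·(row 1) − 17·(row 2) gives 91·c₁ = 4·184 − 17·34 = 158, so c₁ = 158/91.
Then c₀ = (34 − 17·(158/91))/4 = 102/91.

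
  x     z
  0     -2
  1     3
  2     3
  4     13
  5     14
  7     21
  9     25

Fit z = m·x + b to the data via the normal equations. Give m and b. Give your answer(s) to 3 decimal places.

m = 3.047, b = -1.188

MᵀM·[m, b]ᵀ = Mᵀz reads: 176·m + 28·b = 503;  28·m + 7·b = 77.
(Σx·x = 176, Σx = 28, Σ1 = 7, Σx·z = 503, Σz = 77.)
Δ = 176·7 − 28² = 448.
m = (503·7 − 28·77)/448 = 195/64; b = (176·77 − 28·503)/448 = -19/16.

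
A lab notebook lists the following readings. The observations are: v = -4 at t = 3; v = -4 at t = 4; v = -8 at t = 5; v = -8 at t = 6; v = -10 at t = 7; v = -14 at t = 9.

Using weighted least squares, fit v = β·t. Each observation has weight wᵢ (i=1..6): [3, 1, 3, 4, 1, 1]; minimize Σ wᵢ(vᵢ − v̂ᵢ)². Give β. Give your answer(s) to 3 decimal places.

The normal equations are: 392·β = -560.
Hence β = -560 / 392 ≈ -1.42857.

β = -1.429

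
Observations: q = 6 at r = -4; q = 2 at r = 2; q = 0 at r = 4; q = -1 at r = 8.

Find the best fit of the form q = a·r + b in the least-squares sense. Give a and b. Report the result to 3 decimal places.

a = -0.607, b = 3.267

Forming XᵀX = [[100, 10]; [10, 4]] and Xᵀq = [-28, 7]ᵀ gives XᵀX·[a, b]ᵀ = Xᵀq.
Eliminating b: 4·(row 1) − 10·(row 2) gives 300·a = 4·(-28) − 10·7 = -182, so a = -91/150.
Then b = (7 − 10·(-91/150))/4 = 49/15.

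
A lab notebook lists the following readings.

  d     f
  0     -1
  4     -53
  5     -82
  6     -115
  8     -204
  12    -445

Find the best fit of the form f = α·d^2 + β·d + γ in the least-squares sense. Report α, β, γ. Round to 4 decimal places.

α = -2.9726, β = -1.4029, γ = -0.6170

XᵀX·[α, β, γ]ᵀ = Xᵀf reads: 27009·α + 2645·β + 285·γ = -84174;  2645·α + 285·β + 35·γ = -8284;  285·α + 35·β + 6·γ = -900.
(Σd^2·d^2 = 27009, Σd^2·d = 2645, Σd^2 = 285, Σd·d = 285, Σd = 35, Σ1 = 6, Σd^2·f = -84174, Σd·f = -8284, Σf = -900.)
Solving the 3×3 system (Gaussian elimination) gives α = -73507/24728, β = -173451/123640, γ = -7629/12364.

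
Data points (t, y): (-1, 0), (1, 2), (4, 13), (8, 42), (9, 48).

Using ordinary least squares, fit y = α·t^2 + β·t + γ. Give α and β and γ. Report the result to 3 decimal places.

Compute the Gram sums: Σt^2·t^2 = 10915, Σt^2·t = 1305, Σt^2 = 163, Σt·t = 163, Σt = 21, Σ1 = 5.
For Mᵀy: Σt^2·y = 6786, Σt·y = 822, Σy = 105.
Row-reducing yields α = 1725/3872, β = 5415/3872, γ = 1167/1936.

α = 0.446, β = 1.399, γ = 0.603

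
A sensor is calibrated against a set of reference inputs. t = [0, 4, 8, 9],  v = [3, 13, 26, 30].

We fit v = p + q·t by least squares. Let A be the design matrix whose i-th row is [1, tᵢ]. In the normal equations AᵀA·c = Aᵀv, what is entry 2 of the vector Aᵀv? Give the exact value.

Entry 2 ↔ basis t, so (Aᵀv)_{2} = Σᵢ (t)·vᵢ = (0)·(3) + (4)·(13) + (8)·(26) + (9)·(30) = 530.

530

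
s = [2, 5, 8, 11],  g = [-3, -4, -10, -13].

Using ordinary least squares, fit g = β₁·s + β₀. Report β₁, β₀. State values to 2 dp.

Normal-equation sums: Σs·s = 214, Σs = 26, Σ1 = 4.
Right-hand side: Σs·g = -249, Σg = -30.
Normal equations: [[214, 26]; [26, 4]]·[β₁, β₀]ᵀ = [-249, -30]ᵀ.
det = 214·4 − 26² = 180.
β₁ = ((-249)·4 − 26·(-30))/180 = -6/5; β₀ = (214·(-30) − 26·(-249))/180 = 3/10.

β₁ = -1.20, β₀ = 0.30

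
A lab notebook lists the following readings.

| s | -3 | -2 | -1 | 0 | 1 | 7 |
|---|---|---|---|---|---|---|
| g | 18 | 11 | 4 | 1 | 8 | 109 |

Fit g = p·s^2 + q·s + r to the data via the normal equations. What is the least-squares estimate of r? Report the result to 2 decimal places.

The normal equations are: 2500·p + 308·q + 64·r = 5559;  308·p + 64·q + 2·r = 691;  64·p + 2·q + 6·r = 151.
Solving the 3×3 system (Gaussian elimination) gives p = 19921/9876, q = 24337/24690, r = 13671/4115.

r = 3.32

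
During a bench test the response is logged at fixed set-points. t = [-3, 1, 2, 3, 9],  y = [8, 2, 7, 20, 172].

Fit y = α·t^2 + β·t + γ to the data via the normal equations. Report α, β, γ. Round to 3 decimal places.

α = 1.946, β = 1.971, γ = -3.397

From the data, Σt^2·t^2 = 6740, Σt^2·t = 738, Σt^2 = 104, Σt·t = 104, Σt = 12, Σ1 = 5.
Right-hand side: Σt^2·y = 14214, Σt·y = 1600, Σy = 209.
Row-reducing yields α = 256906/132051, β = 86755/44017, γ = -448549/132051.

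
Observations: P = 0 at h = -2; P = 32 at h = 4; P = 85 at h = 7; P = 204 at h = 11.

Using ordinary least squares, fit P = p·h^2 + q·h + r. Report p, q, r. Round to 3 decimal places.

p = 1.510, q = 2.043, r = -1.710

From the data, Σh^2·h^2 = 17314, Σh^2·h = 1730, Σh^2 = 190, Σh·h = 190, Σh = 20, Σ1 = 4.
Right-hand side: Σh^2·P = 29361, Σh·P = 2967, ΣP = 321.
So XᵀX·[p, q, r]ᵀ = XᵀP: [[17314, 1730, 190]; [1730, 190, 20]; [190, 20, 4]]·[p, q, r]ᵀ = [29361, 2967, 321]ᵀ.
Inverting the 3×3 Gram matrix, [p, q, r]ᵀ = [4619/3058, 15616/7645, -2615/1529]ᵀ.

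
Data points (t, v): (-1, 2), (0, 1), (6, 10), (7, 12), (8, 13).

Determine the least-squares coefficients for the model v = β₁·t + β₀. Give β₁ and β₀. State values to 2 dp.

With design matrix A, AᵀA = [[150, 20]; [20, 5]] and Aᵀv = [246, 38]ᵀ.
Eliminating β₀: 5·(row 1) − 20·(row 2) gives 350·β₁ = 5·246 − 20·38 = 470, so β₁ = 47/35.
Then β₀ = (38 − 20·(47/35))/5 = 78/35.

β₁ = 1.34, β₀ = 2.23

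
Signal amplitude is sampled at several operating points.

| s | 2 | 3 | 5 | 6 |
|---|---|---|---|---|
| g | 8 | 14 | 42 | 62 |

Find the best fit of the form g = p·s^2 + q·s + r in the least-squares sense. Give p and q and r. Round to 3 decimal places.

p = 2.333, q = -5.067, r = 8.600

The normal equations are: 2018·p + 376·q + 74·r = 3440;  376·p + 74·q + 16·r = 640;  74·p + 16·q + 4·r = 126.
(Σs^2·s^2 = 2018, Σs^2·s = 376, Σs^2 = 74, Σs·s = 74, Σs = 16, Σ1 = 4, Σs^2·g = 3440, Σs·g = 640, Σg = 126.)
Solving the 3×3 system (Gaussian elimination) gives p = 7/3, q = -76/15, r = 43/5.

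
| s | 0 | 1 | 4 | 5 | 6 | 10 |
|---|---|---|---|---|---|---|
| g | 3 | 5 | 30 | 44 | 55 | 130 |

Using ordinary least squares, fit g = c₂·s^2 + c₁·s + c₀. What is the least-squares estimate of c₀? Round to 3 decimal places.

Normal-equation sums: Σs^2·s^2 = 12178, Σs^2·s = 1406, Σs^2 = 178, Σs·s = 178, Σs = 26, Σ1 = 6.
Moment sums: Σs^2·g = 16565, Σs·g = 1975, Σg = 267.
Normal equations: [[12178, 1406, 178]; [1406, 178, 26]; [178, 26, 6]]·[c₂, c₁, c₀]ᵀ = [16565, 1975, 267]ᵀ.
Solving the 3×3 system (Gaussian elimination) gives c₂ = 407/427, c₁ = 2785/854, c₀ = 893/427.

c₀ = 2.091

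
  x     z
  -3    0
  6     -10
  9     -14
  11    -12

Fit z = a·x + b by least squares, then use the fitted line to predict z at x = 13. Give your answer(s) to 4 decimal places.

ẑ = -16.0131

Normal-equation sums: Σx·x = 247, Σx = 23, Σ1 = 4.
Right-hand side: Σx·z = -318, Σz = -36.
AᵀA·[a, b]ᵀ = Aᵀz becomes [[247, 23]; [23, 4]]·[a, b]ᵀ = [-318, -36]ᵀ.
Eliminating b: 4·(row 1) − 23·(row 2) gives 459·a = 4·(-318) − 23·(-36) = -444, so a = -148/153.
Then b = ((-36) − 23·(-148/153))/4 = -526/153.
At x = 13: ẑ = (-148/153)·(13) + (-526/153)·(1) = -2450/153.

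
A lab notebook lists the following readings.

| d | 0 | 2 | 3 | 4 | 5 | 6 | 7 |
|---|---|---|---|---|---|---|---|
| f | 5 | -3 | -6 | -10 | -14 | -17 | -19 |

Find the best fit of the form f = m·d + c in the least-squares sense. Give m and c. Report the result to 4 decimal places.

Compute the Gram sums: Σd·d = 139, Σd = 27, Σ1 = 7.
Moment sums: Σd·f = -369, Σf = -64.
Determinant 139·7 − 27² = 244.
m = ((-369)·7 − 27·(-64))/244 = -855/244; c = (139·(-64) − 27·(-369))/244 = 1067/244.

m = -3.5041, c = 4.3730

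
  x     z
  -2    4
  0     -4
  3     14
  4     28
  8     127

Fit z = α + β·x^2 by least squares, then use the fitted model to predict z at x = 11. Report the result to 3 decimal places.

ẑ = 243.729

Forming MᵀM = [[5, 93]; [93, 4449]] and Mᵀz = [169, 8718]ᵀ gives MᵀM·[α, β]ᵀ = Mᵀz.
det = 5·4449 − 93² = 13596.
α = (169·4449 − 93·8718)/13596 = -19631/4532; β = (5·8718 − 93·169)/13596 = 9291/4532.
At x = 11: ẑ = (-19631/4532)·(1) + (9291/4532)·(121) = 276145/1133.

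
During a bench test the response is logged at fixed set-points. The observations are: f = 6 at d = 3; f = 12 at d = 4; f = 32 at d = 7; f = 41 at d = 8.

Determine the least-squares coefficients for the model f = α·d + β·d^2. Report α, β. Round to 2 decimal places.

α = 0.52, β = 0.58

Sums needed: Σd·d = 138, Σd·d^2 = 946, Σd^2·d^2 = 6834.
Moment sums: Σd·f = 618, Σd^2·f = 4438.
So XᵀX·[α, β]ᵀ = Xᵀf: [[138, 946]; [946, 6834]]·[α, β]ᵀ = [618, 4438]ᵀ.
Eliminating β: 6834·(row 1) − 946·(row 2) gives 48176·α = 6834·618 − 946·4438 = 25064, so α = 3133/6022.
Then β = (4438 − 946·(3133/6022))/6834 = 3477/6022.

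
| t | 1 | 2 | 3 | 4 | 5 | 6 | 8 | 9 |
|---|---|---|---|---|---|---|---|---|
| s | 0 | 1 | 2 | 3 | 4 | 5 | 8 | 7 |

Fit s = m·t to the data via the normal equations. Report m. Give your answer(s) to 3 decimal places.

m = 0.835

Setting ∂/∂m … = 0 gives: 236·m = 197.
Hence m = 197 / 236 ≈ 0.834746.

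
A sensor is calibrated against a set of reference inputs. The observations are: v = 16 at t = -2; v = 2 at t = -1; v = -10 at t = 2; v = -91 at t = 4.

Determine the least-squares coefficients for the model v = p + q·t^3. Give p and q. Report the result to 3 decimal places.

Setting ∂/∂p … = 0 gives: 4·p + 63·q = -83;  63·p + 4225·q = -6034.
(Σ1 = 4, Σt^3 = 63, Σt^3·t^3 = 4225, Σv = -83, Σt^3·v = -6034.)
Eliminating q: 4225·(row 1) − 63·(row 2) gives 12931·p = 4225·(-83) − 63·(-6034) = 29467, so p = 29467/12931.
Then q = ((-6034) − 63·(29467/12931))/4225 = -18907/12931.

p = 2.279, q = -1.462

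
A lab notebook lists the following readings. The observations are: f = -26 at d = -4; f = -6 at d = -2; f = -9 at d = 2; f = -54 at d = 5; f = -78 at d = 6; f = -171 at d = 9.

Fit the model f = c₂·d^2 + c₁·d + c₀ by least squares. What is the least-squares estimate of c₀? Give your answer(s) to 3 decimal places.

Forming MᵀM = [[8770, 1006, 166]; [1006, 166, 16]; [166, 16, 6]] and Mᵀf = [-18485, -2179, -344]ᵀ gives MᵀM·[c₂, c₁, c₀]ᵀ = Mᵀf.
Inverting the 3×3 Gram matrix, [c₂, c₁, c₀]ᵀ = [-59291/29679, -5045/4566, 8745/9893]ᵀ.

c₀ = 0.884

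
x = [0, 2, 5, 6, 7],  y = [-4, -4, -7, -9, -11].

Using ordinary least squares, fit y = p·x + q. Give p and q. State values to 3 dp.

MᵀM·[p, q]ᵀ = Mᵀy reads: 114·p + 20·q = -174;  20·p + 5·q = -35.
det = 114·5 − 20² = 170.
p = ((-174)·5 − 20·(-35))/170 = -1; q = (114·(-35) − 20·(-174))/170 = -3.

p = -1.000, q = -3.000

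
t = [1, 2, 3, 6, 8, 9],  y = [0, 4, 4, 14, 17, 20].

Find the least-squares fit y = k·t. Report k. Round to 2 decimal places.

k = 2.15

Entries of AᵀA: Σt·t = 195.
Moment sums: Σt·y = 420.
So AᵀA·[k]ᵀ = Aᵀy: [[195]]·[k]ᵀ = [420]ᵀ.
Hence k = 420 / 195 ≈ 2.15385.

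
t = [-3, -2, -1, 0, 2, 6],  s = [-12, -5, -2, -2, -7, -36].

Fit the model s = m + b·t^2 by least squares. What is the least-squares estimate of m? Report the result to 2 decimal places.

From the data, Σ1 = 6, Σt^2 = 54, Σt^2·t^2 = 1410.
Moment sums: Σs = -64, Σt^2·s = -1454.
MᵀM·[m, b]ᵀ = Mᵀs becomes [[6, 54]; [54, 1410]]·[m, b]ᵀ = [-64, -1454]ᵀ.
Δ = 6·1410 − 54² = 5544.
m = ((-64)·1410 − 54·(-1454))/5544 = -977/462; b = (6·(-1454) − 54·(-64))/5544 = -439/462.

m = -2.11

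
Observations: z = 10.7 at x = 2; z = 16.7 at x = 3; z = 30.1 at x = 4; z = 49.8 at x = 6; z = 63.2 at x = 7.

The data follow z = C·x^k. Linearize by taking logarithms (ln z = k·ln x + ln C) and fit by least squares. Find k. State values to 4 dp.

k = 1.4456

Let Y = ln z. Fitting Y = k·ln x + ln C by least squares:
Σln x = 6.9157, Σ(ln x)² = 10.6062, Σln z = 16.6445, Σln x·ln z = 24.5262.
Equations: 10.6062·k + 6.9157·ln C = 24.5262;  6.9157·k + 5·ln C = 16.6445.
Solving (det = 5.2037): k = 1.44557, ln C = 1.32947.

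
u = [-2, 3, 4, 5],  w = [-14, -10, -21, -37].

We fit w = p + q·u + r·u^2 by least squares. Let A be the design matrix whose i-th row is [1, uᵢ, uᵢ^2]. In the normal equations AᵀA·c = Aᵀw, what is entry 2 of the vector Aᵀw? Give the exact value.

-271

Entry 2 ↔ basis u, so (Aᵀw)_{2} = Σᵢ (u)·wᵢ = (-2)·(-14) + (3)·(-10) + (4)·(-21) + (5)·(-37) = -271.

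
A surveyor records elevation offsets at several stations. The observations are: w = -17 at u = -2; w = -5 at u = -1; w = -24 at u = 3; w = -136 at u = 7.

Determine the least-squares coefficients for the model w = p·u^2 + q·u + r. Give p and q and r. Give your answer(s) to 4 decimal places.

Normal-equation sums: Σu^2·u^2 = 2499, Σu^2·u = 361, Σu^2 = 63, Σu·u = 63, Σu = 7, Σ1 = 4.
And Σu^2·w = -6953, Σu·w = -985, Σw = -182.
Row-reducing yields p = -40265/13592, q = 20441/13592, r = -10017/6796.

p = -2.9624, q = 1.5039, r = -1.4740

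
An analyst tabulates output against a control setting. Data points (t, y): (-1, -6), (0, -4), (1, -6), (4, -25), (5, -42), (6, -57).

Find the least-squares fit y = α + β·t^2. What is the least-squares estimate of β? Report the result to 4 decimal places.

With design matrix A, AᵀA = [[6, 79]; [79, 2179]] and Aᵀy = [-140, -3514]ᵀ.
Determinant 6·2179 − 79² = 6833.
α = ((-140)·2179 − 79·(-3514))/6833 = -27454/6833; β = (6·(-3514) − 79·(-140))/6833 = -10024/6833.

β = -1.4670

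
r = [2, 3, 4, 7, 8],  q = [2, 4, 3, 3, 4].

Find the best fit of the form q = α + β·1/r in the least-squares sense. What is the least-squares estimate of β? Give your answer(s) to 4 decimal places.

β = -3.3005

Entries of XᵀX: Σ1 = 5, Σ1/r = 227/168, Σ1/r·1/r = 12973/28224.
Moment sums: Σq = 16, Σ1/r·q = 337/84.
So XᵀX·[α, β]ᵀ = Xᵀq: [[5, 227/168]; [227/168, 12973/28224]]·[α, β]ᵀ = [16, 337/84]ᵀ.
Δ = 5·(12973/28224) − (227/168)² = 1667/3528.
α = (16·(12973/28224) − (227/168)·(337/84))/(1667/3528) = 27285/6668; β = (5·(337/84) − (227/168)·16)/(1667/3528) = -5502/1667.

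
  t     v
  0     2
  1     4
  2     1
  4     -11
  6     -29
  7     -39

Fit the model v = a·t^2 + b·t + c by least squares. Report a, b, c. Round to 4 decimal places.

a = -0.9365, b = 0.4061, c = 3.1913

Normal-equation sums: Σt^2·t^2 = 3970, Σt^2·t = 632, Σt^2 = 106, Σt·t = 106, Σt = 20, Σ1 = 6.
Moment sums: Σt^2·v = -3123, Σt·v = -485, Σv = -72.
Solving the 3×3 system (Gaussian elimination) gives a = -6799/7260, b = 67/165, c = 7723/2420.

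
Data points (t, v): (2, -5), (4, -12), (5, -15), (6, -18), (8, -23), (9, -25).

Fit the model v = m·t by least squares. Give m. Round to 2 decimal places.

Sums needed: Σt·t = 226.
And Σt·v = -650.
MᵀM·[m]ᵀ = Mᵀv becomes [[226]]·[m]ᵀ = [-650]ᵀ.
m = (-650)/226 = -2.87611.

m = -2.88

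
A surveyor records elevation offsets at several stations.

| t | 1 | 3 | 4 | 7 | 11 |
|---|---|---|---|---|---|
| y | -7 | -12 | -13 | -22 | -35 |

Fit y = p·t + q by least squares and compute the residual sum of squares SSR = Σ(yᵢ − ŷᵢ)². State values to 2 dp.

SSR = 4.74

Compute the Gram sums: Σt·t = 196, Σt = 26, Σ1 = 5.
Right-hand side: Σt·y = -634, Σy = -89.
Eliminating q: 5·(row 1) − 26·(row 2) gives 304·p = 5·(-634) − 26·(-89) = -856, so p = -107/38.
Then q = ((-89) − 26·(-107/38))/5 = -60/19.
Residuals: -39/38, -15/38, 27/19, 33/38, -33/38; SSR = 90/19.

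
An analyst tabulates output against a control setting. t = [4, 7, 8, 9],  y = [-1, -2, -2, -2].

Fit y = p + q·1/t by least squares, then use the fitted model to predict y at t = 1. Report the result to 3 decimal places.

ŷ = 4.776

Normal-equation sums: Σ1 = 4, Σ1/t = 317/504, Σ1/t·1/t = 28165/254016.
Moment sums: Σy = -7, Σ1/t·y = -127/126.
det = 4·(28165/254016) − (317/504)² = 4057/84672.
p = ((-7)·(28165/254016) − (317/504)·(-127/126))/(4057/84672) = -36119/12171; q = (4·(-127/126) − (317/504)·(-7))/(4057/84672) = 31416/4057.
At t = 1: ŷ = (-36119/12171)·(1) + (31416/4057)·(1) = 58129/12171.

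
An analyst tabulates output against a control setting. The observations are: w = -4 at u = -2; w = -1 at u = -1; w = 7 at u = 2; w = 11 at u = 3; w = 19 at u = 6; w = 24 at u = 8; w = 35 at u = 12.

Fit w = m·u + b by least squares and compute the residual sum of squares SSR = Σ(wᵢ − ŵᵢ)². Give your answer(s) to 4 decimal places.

SSR = 1.1733

Entries of AᵀA: Σu·u = 262, Σu = 28, Σ1 = 7.
Right-hand side: Σu·w = 782, Σw = 91.
AᵀA·[m, b]ᵀ = Aᵀw becomes [[262, 28]; [28, 7]]·[m, b]ᵀ = [782, 91]ᵀ.
Eliminating b: 7·(row 1) − 28·(row 2) gives 1050·m = 7·782 − 28·91 = 2926, so m = 209/75.
Then b = (91 − 28·(209/75))/7 = 139/75.
Residuals: -7/25, -1/15, -32/75, 59/75, 32/75, -11/75, -22/75; SSR = 88/75.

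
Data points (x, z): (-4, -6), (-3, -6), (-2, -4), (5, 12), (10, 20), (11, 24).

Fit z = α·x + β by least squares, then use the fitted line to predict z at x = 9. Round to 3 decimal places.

ẑ = 19.190

The normal system MᵀM·[α, β]ᵀ = Mᵀz is [[275, 17]; [17, 6]]·[α, β]ᵀ = [574, 40]ᵀ.
Determinant 275·6 − 17² = 1361.
α = (574·6 − 17·40)/1361 = 2764/1361; β = (275·40 − 17·574)/1361 = 1242/1361.
At x = 9: ẑ = (2764/1361)·(9) + (1242/1361)·(1) = 26118/1361.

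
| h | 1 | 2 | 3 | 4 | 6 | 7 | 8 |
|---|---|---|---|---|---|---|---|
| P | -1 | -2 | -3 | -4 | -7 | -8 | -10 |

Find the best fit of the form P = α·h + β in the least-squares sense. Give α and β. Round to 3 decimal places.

Forming AᵀA = [[179, 31]; [31, 7]] and AᵀP = [-208, -35]ᵀ gives AᵀA·[α, β]ᵀ = AᵀP.
det = 179·7 − 31² = 292.
α = ((-208)·7 − 31·(-35))/292 = -371/292; β = (179·(-35) − 31·(-208))/292 = 183/292.

α = -1.271, β = 0.627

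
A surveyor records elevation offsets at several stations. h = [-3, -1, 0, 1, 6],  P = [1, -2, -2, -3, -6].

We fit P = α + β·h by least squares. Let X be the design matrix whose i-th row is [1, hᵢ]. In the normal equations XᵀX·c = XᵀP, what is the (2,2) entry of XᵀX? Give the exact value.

Row 2 ↔ basis h, column 2 ↔ basis h, so (XᵀX)_{2,2} = Σᵢ (h)·(h) = (-3)·(-3) + (-1)·(-1) + (0)·(0) + (1)·(1) + (6)·(6) = 47.

47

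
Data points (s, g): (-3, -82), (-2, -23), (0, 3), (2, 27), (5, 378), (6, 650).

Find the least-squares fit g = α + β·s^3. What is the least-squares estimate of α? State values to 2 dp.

α = 1.53

Sums needed: Σ1 = 6, Σs^3 = 314, Σs^3·s^3 = 63138.
Moment sums: Σg = 953, Σs^3·g = 190264.
MᵀM·[α, β]ᵀ = Mᵀg becomes [[6, 314]; [314, 63138]]·[α, β]ᵀ = [953, 190264]ᵀ.
Eliminating β: 63138·(row 1) − 314·(row 2) gives 280232·α = 63138·953 − 314·190264 = 427618, so α = 213809/140116.
Then β = (190264 − 314·(213809/140116))/63138 = 421171/140116.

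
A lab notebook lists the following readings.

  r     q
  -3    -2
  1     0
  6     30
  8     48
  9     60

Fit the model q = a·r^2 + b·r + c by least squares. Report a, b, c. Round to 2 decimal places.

a = 0.56, b = 1.79, c = -1.86

Setting ∂/∂a … = 0 gives: 12035·a + 1431·b + 191·c = 8994;  1431·a + 191·b + 21·c = 1110;  191·a + 21·b + 5·c = 136.
(Σr^2·r^2 = 12035, Σr^2·r = 1431, Σr^2 = 191, Σr·r = 191, Σr = 21, Σ1 = 5, Σr^2·q = 8994, Σr·q = 1110, Σq = 136.)
Row-reducing yields a = 4973/8823, b = 5275/2941, c = -16448/8823.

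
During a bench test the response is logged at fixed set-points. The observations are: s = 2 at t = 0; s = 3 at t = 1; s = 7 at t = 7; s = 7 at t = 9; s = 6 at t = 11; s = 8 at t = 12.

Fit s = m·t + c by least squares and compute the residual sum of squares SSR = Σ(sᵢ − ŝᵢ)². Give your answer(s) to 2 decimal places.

From the data, Σt·t = 396, Σt = 40, Σ1 = 6.
And Σt·s = 277, Σs = 33.
Eliminating c: 6·(row 1) − 40·(row 2) gives 776·m = 6·277 − 40·33 = 342, so m = 171/388.
Then c = (33 − 40·(171/388))/6 = 497/194.
Residuals: -109/194, -1/388, 525/388, 183/388, -547/388, 29/194; SSR = 1699/388.

SSR = 4.38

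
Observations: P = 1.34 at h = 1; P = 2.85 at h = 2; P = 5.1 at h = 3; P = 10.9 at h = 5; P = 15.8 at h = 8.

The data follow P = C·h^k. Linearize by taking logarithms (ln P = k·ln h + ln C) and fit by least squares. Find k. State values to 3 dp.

Taking logs, ln P = k·ln h + ln C, so regress ln P on ln h.
Σln h = 5.4806, Σ(ln h)² = 8.6018, Σln P = 8.1180, Σln h·ln P = 12.0997.
Equations: 8.6018·k + 5.4806·ln C = 12.0997;  5.4806·k + 5·ln C = 8.1180.
Solving (det = 12.9714): k = 1.23399, ln C = 0.27099.

k = 1.234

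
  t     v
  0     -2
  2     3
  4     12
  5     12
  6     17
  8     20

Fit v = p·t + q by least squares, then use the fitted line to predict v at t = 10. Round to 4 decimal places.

Entries of XᵀX: Σt·t = 145, Σt = 25, Σ1 = 6.
For Xᵀv: Σt·v = 376, Σv = 62.
XᵀX·[p, q]ᵀ = Xᵀv becomes [[145, 25]; [25, 6]]·[p, q]ᵀ = [376, 62]ᵀ.
Δ = 145·6 − 25² = 245.
p = (376·6 − 25·62)/245 = 706/245; q = (145·62 − 25·376)/245 = -82/49.
At t = 10: v̂ = (706/245)·(10) + (-82/49)·(1) = 190/7.

v̂ = 27.1429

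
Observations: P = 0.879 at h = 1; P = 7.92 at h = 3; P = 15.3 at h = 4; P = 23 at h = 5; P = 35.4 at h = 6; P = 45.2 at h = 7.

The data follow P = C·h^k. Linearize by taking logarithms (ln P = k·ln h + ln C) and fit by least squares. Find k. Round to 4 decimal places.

With ln Pᵢ as the transformed response and ln hᵢ as the regressor:
Sums: Σln h = 7.8320, Σ(ln h)² = 12.7160, Σln P = 15.1816, Σln h·ln P = 24.9082.
Normal system: [[12.7160, 7.8320]; [7.8320, 6]]·[k, ln C]ᵀ = [24.9082, 15.1816]ᵀ.
Solving (det = 14.9557): k = 2.04249, ln C = -0.13587.

k = 2.0425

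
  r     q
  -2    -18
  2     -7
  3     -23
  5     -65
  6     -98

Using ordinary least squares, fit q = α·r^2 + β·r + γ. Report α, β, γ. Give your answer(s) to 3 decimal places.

Entries of AᵀA: Σr^2·r^2 = 2034, Σr^2·r = 368, Σr^2 = 78, Σr·r = 78, Σr = 14, Σ1 = 5.
And Σr^2·q = -5460, Σr·q = -960, Σq = -211.
AᵀA·[α, β, γ]ᵀ = Aᵀq becomes [[2034, 368, 78]; [368, 78, 14]; [78, 14, 5]]·[α, β, γ]ᵀ = [-5460, -960, -211]ᵀ.
Inverting the 3×3 Gram matrix, [α, β, γ]ᵀ = [-36127/11659, 28353/11659, -7817/11659]ᵀ.

α = -3.099, β = 2.432, γ = -0.670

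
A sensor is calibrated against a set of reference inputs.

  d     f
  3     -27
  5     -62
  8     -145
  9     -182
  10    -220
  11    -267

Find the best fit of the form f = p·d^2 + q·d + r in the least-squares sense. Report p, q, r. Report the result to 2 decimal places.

Setting ∂/∂p … = 0 gives: 36004·p + 3724·q + 400·r = -80122;  3724·p + 400·q + 46·r = -8326;  400·p + 46·q + 6·r = -903.
(Σd^2·d^2 = 36004, Σd^2·d = 3724, Σd^2 = 400, Σd·d = 400, Σd = 46, Σ1 = 6, Σd^2·f = -80122, Σd·f = -8326, Σf = -903.)
Inverting the 3×3 Gram matrix, [p, q, r]ᵀ = [-2592/1235, -1221/2470, -8387/1235]ᵀ.

p = -2.10, q = -0.49, r = -6.79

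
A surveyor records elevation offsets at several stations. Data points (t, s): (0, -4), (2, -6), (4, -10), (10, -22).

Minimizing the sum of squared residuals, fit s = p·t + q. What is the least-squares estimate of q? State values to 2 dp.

q = -3.07

Forming XᵀX = [[120, 16]; [16, 4]] and Xᵀs = [-272, -42]ᵀ gives XᵀX·[p, q]ᵀ = Xᵀs.
Eliminating q: 4·(row 1) − 16·(row 2) gives 224·p = 4·(-272) − 16·(-42) = -416, so p = -13/7.
Then q = ((-42) − 16·(-13/7))/4 = -43/14.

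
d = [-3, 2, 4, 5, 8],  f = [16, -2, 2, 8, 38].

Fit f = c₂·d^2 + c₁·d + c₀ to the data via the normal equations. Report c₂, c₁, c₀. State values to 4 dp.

c₂ = 0.9687, c₁ = -2.8932, c₀ = -1.2025

Entries of AᵀA: Σd^2·d^2 = 5074, Σd^2·d = 682, Σd^2 = 118, Σd·d = 118, Σd = 16, Σ1 = 5.
Moment sums: Σd^2·f = 2800, Σd·f = 300, Σf = 62.
Inverting the 3×3 Gram matrix, [c₂, c₁, c₀]ᵀ = [18241/18831, -54481/18831, -7548/6277]ᵀ.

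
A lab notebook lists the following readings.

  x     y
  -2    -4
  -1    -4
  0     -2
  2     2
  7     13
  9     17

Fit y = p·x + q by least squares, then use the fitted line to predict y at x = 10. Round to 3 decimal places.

Compute the Gram sums: Σx·x = 139, Σx = 15, Σ1 = 6.
Moment sums: Σx·y = 260, Σy = 22.
So AᵀA·[p, q]ᵀ = Aᵀy: [[139, 15]; [15, 6]]·[p, q]ᵀ = [260, 22]ᵀ.
Eliminating q: 6·(row 1) − 15·(row 2) gives 609·p = 6·260 − 15·22 = 1230, so p = 410/203.
Then q = (22 − 15·(410/203))/6 = -842/609.
At x = 10: ŷ = (410/203)·(10) + (-842/609)·(1) = 11458/609.

ŷ = 18.814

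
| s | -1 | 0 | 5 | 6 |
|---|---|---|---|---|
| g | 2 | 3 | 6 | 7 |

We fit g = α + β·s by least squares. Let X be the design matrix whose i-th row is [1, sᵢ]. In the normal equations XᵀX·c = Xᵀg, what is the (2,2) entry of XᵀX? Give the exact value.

Row 2 ↔ basis s, column 2 ↔ basis s, so (XᵀX)_{2,2} = Σᵢ (s)·(s) = (-1)·(-1) + (0)·(0) + (5)·(5) + (6)·(6) = 62.

62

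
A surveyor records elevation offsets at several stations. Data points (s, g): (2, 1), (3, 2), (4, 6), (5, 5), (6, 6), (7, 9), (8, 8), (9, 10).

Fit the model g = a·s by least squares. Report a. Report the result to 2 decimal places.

The normal equations are: 284·a = 310.
(Σs·s = 284, Σs·g = 310.)
Hence a = 310 / 284 ≈ 1.09155.

a = 1.09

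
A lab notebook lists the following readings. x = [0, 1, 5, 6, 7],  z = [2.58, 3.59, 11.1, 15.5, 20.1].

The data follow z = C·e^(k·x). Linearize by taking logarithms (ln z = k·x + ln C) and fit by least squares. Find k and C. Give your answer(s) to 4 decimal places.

With ln zᵢ as the transformed response and xᵢ as the regressor:
Σx = 19.0000, Σ(x)² = 111.0000, Σln z = 10.3744, Σx·ln z = 50.7630.
Equations: 111.0000·k + 19.0000·ln C = 50.7630;  19.0000·k + 5·ln C = 10.3744.
Slope k = (n·Σx·ln z − Σx·Σln z)/(n·Σ(x)² − (Σx)²) = (5·50.7630 − 19.0000·10.3744)/194.0000 = 0.29227; ln C = (Σln z − k·Σx)/n = 0.96426, so C = exp(0.96426) = 2.62286.

k = 0.2923, C = 2.6229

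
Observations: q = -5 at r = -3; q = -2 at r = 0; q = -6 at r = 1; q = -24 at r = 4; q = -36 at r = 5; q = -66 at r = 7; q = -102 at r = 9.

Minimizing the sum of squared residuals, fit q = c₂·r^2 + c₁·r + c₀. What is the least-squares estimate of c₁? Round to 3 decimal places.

c₁ = -1.815

Sums needed: Σr^2·r^2 = 9925, Σr^2·r = 1235, Σr^2 = 181, Σr·r = 181, Σr = 23, Σ1 = 7.
For Mᵀq: Σr^2·q = -12831, Σr·q = -1647, Σq = -241.
So MᵀM·[c₂, c₁, c₀]ᵀ = Mᵀq: [[9925, 1235, 181]; [1235, 181, 23]; [181, 23, 7]]·[c₂, c₁, c₀]ᵀ = [-12831, -1647, -241]ᵀ.
Row-reducing yields c₂ = -28823/27804, c₁ = -151423/83412, c₀ = -69191/41706.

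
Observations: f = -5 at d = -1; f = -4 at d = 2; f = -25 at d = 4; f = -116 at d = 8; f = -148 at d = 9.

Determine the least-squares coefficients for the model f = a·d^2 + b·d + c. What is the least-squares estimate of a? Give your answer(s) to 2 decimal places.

a = -2.07

Forming AᵀA = [[10930, 1312, 166]; [1312, 166, 22]; [166, 22, 5]] and Aᵀf = [-19833, -2363, -298]ᵀ gives AᵀA·[a, b, c]ᵀ = Aᵀf.
Inverting the 3×3 Gram matrix, [a, b, c]ᵀ = [-190199/91806, 203153/91806, -8484/15301]ᵀ.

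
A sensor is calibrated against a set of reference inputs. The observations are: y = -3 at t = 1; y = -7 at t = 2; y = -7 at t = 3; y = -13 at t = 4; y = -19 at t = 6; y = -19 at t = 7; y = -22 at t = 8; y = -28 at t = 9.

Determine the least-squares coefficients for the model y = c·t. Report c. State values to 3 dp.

Normal-equation sums: Σt·t = 260.
And Σt·y = -765.
So XᵀX·[c]ᵀ = Xᵀy: [[260]]·[c]ᵀ = [-765]ᵀ.
c = (-765)/260 = -2.94231.

c = -2.942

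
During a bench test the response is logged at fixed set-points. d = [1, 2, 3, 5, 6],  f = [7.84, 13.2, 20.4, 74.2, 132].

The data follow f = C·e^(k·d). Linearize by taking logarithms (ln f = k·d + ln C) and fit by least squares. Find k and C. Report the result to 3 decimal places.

k = 0.571, C = 4.165

Taking logs, ln f = k·d + ln C, so regress ln f on d.
AᵀA = [[75.0000, 17.0000]; [17.0000, 5]], rhs = [67.0969, 16.8446]ᵀ  (here Σd = 17.0000, Σ(d)² = 75.0000, Σln f = 16.8446, Σd·ln f = 67.0969).
Solving (det = 86.0000): k = 0.57125, ln C = 1.42668, so C = exp(1.42668) = 4.16484.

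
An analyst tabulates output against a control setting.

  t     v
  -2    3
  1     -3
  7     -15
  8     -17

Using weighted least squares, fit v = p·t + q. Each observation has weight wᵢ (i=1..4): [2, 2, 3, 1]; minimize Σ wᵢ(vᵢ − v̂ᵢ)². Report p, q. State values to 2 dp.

Forming AᵀWA = [[221, 27]; [27, 8]] and AᵀWv = [-469, -62]ᵀ gives AᵀWA·[p, q]ᵀ = AᵀWv.
Determinant 221·8 − 27² = 1039.
p = ((-469)·8 − 27·(-62))/1039 = -2; q = (221·(-62) − 27·(-469))/1039 = -1.

p = -2.00, q = -1.00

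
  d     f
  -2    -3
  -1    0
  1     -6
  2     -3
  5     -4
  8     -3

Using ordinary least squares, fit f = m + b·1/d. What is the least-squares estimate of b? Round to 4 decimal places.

XᵀX·[m, b]ᵀ = Xᵀf reads: 6·m + (13/40)·b = -19;  (13/40)·m + (4089/1600)·b = -287/40.
(Σ1 = 6, Σ1/d = 13/40, Σ1/d·1/d = 4089/1600, Σf = -19, Σ1/d·f = -287/40.)
det = 6·(4089/1600) − (13/40)² = 4873/320.
m = ((-19)·(4089/1600) − (13/40)·(-287/40))/(4873/320) = -14792/4873; b = (6·(-287/40) − (13/40)·(-19))/(4873/320) = -11800/4873.

b = -2.4215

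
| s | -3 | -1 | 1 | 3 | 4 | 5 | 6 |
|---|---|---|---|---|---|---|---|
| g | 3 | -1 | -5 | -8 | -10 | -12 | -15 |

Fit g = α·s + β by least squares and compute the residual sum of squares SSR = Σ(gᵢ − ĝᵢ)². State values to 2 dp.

From the data, Σs·s = 97, Σs = 15, Σ1 = 7.
For Xᵀg: Σs·g = -227, Σg = -48.
det = 97·7 − 15² = 454.
α = ((-227)·7 − 15·(-48))/454 = -869/454; β = (97·(-48) − 15·(-227))/454 = -1251/454.
Residuals: 3/227, -36/227, -75/227, 113/227, 187/454, 74/227, -345/454; SSR = 561/454.

SSR = 1.24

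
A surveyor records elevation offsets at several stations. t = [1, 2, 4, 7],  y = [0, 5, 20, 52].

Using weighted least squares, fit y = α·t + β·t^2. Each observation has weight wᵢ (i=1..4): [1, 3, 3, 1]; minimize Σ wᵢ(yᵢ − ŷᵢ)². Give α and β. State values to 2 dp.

Normal-equation sums: Σwᵢ·t·t = 110, Σwᵢ·t·t^2 = 560, Σwᵢ·t^2·t^2 = 3218.
Moment sums: Σwᵢ·t·y = 634, Σwᵢ·t^2·y = 3568.
Normal equations: [[110, 560]; [560, 3218]]·[α, β]ᵀ = [634, 3568]ᵀ.
Δ = 110·3218 − 560² = 40380.
α = (634·3218 − 560·3568)/40380 = 3511/3365; β = (110·3568 − 560·634)/40380 = 624/673.

α = 1.04, β = 0.93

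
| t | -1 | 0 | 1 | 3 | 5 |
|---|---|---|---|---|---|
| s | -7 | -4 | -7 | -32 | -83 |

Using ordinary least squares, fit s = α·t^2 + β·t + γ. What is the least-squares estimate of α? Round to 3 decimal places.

Normal-equation sums: Σt^2·t^2 = 708, Σt^2·t = 152, Σt^2 = 36, Σt·t = 36, Σt = 8, Σ1 = 5.
Right-hand side: Σt^2·s = -2377, Σt·s = -511, Σs = -133.
MᵀM·[α, β, γ]ᵀ = Mᵀs becomes [[708, 152, 36]; [152, 36, 8]; [36, 8, 5]]·[α, β, γ]ᵀ = [-2377, -511, -133]ᵀ.
Inverting the 3×3 Gram matrix, [α, β, γ]ᵀ = [-5975/1876, 199/1876, -1800/469]ᵀ.

α = -3.185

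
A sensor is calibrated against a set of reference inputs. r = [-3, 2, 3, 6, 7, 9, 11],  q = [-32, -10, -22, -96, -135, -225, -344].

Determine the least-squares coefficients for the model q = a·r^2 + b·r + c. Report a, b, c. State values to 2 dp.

The normal equations are: 25077·a + 2627·b + 309·c = -70446;  2627·a + 309·b + 35·c = -7320;  309·a + 35·b + 7·c = -864.
(Σr^2·r^2 = 25077, Σr^2·r = 2627, Σr^2 = 309, Σr·r = 309, Σr = 35, Σ1 = 7, Σr^2·q = -70446, Σr·q = -7320, Σq = -864.)
Row-reducing yields a = -1895391/633176, b = 1128993/633176, c = -16125/79147.

a = -2.99, b = 1.78, c = -0.20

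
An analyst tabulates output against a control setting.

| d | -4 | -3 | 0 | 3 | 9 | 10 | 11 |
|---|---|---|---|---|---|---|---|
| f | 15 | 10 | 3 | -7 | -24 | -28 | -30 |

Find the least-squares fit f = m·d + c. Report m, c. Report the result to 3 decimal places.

Entries of XᵀX: Σd·d = 336, Σd = 26, Σ1 = 7.
And Σd·f = -937, Σf = -61.
So XᵀX·[m, c]ᵀ = Xᵀf: [[336, 26]; [26, 7]]·[m, c]ᵀ = [-937, -61]ᵀ.
Determinant 336·7 − 26² = 1676.
m = ((-937)·7 − 26·(-61))/1676 = -4973/1676; c = (336·(-61) − 26·(-937))/1676 = 1933/838.

m = -2.967, c = 2.307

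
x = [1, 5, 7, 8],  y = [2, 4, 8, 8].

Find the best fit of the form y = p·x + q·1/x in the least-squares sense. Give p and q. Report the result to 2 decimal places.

p = 1.00, q = 0.89

Entries of AᵀA: Σx·x = 139, Σx·1/x = 4, Σ1/x·1/x = 84361/78400.
And Σx·y = 142, Σ1/x·y = 173/35.
Δ = 139·(84361/78400) − 4² = 10471779/78400.
p = (142·(84361/78400) − 4·(173/35))/(10471779/78400) = 1158798/1163531; q = (139·(173/35) − 4·142)/(10471779/78400) = 1037120/1163531.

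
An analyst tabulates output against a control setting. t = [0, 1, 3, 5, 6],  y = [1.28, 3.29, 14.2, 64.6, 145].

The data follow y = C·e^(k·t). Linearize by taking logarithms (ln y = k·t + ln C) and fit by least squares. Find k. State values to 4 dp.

Taking logs, ln y = k·t + ln C, so regress ln y on t.
AᵀA = [[71.0000, 15.0000]; [15.0000, 5]], rhs = [59.8521, 13.2359]ᵀ  (here Σt = 15.0000, Σ(t)² = 71.0000, Σln y = 13.2359, Σt·ln y = 59.8521).
Δ = 71.0000·5 − (15.0000)² = 130.0000; k = (59.8521·5 − 15.0000·13.2359)/130.0000 = 0.77478, ln C = (71.0000·13.2359 − 15.0000·59.8521)/130.0000 = 0.32285.

k = 0.7748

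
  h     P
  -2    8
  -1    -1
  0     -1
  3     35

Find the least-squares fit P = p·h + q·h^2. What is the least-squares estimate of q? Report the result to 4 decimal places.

The normal system XᵀX·[p, q]ᵀ = XᵀP is [[14, 18]; [18, 98]]·[p, q]ᵀ = [90, 346]ᵀ.
Eliminating q: 98·(row 1) − 18·(row 2) gives 1048·p = 98·90 − 18·346 = 2592, so p = 324/131.
Then q = (346 − 18·(324/131))/98 = 403/131.

q = 3.0763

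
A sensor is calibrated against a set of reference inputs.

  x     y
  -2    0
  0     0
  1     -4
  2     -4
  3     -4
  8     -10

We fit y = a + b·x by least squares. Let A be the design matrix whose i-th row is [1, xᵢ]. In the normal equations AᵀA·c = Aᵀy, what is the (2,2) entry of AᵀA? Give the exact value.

82

Row 2 ↔ basis x, column 2 ↔ basis x, so (AᵀA)_{2,2} = Σᵢ (x)·(x) = (-2)·(-2) + (0)·(0) + (1)·(1) + (2)·(2) + (3)·(3) + (8)·(8) = 82.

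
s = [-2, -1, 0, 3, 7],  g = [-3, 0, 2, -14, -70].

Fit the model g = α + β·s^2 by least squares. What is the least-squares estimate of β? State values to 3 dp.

β = -1.464

Entries of XᵀX: Σ1 = 5, Σs^2 = 63, Σs^2·s^2 = 2499.
For Xᵀg: Σg = -85, Σs^2·g = -3568.
Normal equations: [[5, 63]; [63, 2499]]·[α, β]ᵀ = [-85, -3568]ᵀ.
Δ = 5·2499 − 63² = 8526.
α = ((-85)·2499 − 63·(-3568))/8526 = 589/406; β = (5·(-3568) − 63·(-85))/8526 = -12485/8526.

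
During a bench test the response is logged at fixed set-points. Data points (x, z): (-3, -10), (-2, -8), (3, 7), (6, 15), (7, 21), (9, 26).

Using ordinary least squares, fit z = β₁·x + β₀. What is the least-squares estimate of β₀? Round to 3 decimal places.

β₀ = -1.610

Compute the Gram sums: Σx·x = 188, Σx = 20, Σ1 = 6.
For Aᵀz: Σx·z = 538, Σz = 51.
So AᵀA·[β₁, β₀]ᵀ = Aᵀz: [[188, 20]; [20, 6]]·[β₁, β₀]ᵀ = [538, 51]ᵀ.
det = 188·6 − 20² = 728.
β₁ = (538·6 − 20·51)/728 = 276/91; β₀ = (188·51 − 20·538)/728 = -293/182.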